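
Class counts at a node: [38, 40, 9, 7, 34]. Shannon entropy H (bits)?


Probabilities: [38/128, 40/128, 9/128, 7/128, 34/128] ≈ [0.2969, 0.3125, 0.0703, 0.0547, 0.2656]
H = -((38/128)·log₂(38/128) + (40/128)·log₂(40/128) + (9/128)·log₂(9/128) + (7/128)·log₂(7/128) + (34/128)·log₂(34/128))
  = 2.0511 bits

2.0511 bits


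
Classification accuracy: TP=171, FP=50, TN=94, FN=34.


Accuracy = (TP+TN)/(TP+TN+FP+FN)
= (171+94)/(349)
= 265/349 = 75.93%

75.93%


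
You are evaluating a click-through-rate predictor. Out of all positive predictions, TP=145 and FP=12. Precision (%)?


Precision = TP/(TP+FP)
= 145/(145+12)
= 145/157 = 92.36%

92.36%


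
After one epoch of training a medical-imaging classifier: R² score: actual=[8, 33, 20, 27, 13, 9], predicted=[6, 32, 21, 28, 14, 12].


ȳ = 18.3333
SS_res = Σ(y-ŷ)² = 17
SS_tot = Σ(y-ȳ)² = 515.33
R² = 1 - SS_res/SS_tot = 1 - 0.033 = 0.967

0.967


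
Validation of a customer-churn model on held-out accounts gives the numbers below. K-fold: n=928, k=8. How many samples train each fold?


Fold size = 928/8 = 116
Training per fold = 928 - 116 = 812

812


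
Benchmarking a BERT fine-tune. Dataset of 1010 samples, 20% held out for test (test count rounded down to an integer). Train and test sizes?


Test = ⌊1010·20/100⌋ = 202
Train = 1010 - 202 = 808

Train: 808, Test: 202


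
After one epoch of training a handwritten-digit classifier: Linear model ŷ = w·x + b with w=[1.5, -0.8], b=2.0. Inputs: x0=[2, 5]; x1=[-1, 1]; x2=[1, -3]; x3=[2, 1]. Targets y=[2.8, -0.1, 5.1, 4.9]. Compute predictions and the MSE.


ŷ0 = (1.5)·(2) + (-0.8)·(5) + 2.0 = 1.0
ŷ1 = (1.5)·(-1) + (-0.8)·(1) + 2.0 = -0.3
ŷ2 = (1.5)·(1) + (-0.8)·(-3) + 2.0 = 5.9
ŷ3 = (1.5)·(2) + (-0.8)·(1) + 2.0 = 4.2
errors² = [3.24, 0.04, 0.64, 0.49]
MSE = 4.4100/4 = 1.1025

1.1025


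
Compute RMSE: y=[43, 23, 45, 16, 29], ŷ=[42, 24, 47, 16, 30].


MSE = 7/5 = 1.4
RMSE = √(7/5) = 1.1832

1.1832


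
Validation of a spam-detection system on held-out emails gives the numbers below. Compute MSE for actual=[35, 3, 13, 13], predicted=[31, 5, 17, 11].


Squared errors: (35-31)²=16, (3-5)²=4, (13-17)²=16, (13-11)²=4
Sum = 40
MSE = 40/4 = 10

10


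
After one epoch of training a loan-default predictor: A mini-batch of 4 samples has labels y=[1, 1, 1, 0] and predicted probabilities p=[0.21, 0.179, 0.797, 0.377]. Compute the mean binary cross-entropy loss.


L[0] = -ln(0.21) = 1.5606
L[1] = -ln(0.179) = 1.7204
L[2] = -ln(0.797) = 0.2269
L[3] = -ln(1-0.377) = -ln(0.623) = 0.4732
mean = (1.5606 + 1.7204 + 0.2269 + 0.4732)/4 = 0.9953

0.9953


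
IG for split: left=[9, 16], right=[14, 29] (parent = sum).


Parent = [23, 45], H_parent = 0.9231
H_left = 0.9427 (n=25), H_right = 0.9103 (n=43)
H_children = (25/68)·0.9427 + (43/68)·0.9103 = 0.9222
IG = 0.9231 - 0.9222 = 0.0009

0.0009


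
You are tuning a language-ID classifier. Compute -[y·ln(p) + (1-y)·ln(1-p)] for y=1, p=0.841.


BCE = -[y·ln(p) + (1-y)·ln(1-p)]
= -1·ln(0.841) - 0
= -ln(0.841) = 0.1732

0.1732


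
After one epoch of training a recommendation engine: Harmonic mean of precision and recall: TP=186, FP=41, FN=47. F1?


Precision = 186/227 = 0.8194
Recall = 186/233 = 0.7983
F1 = 2·P·R/(P+R) = 2·TP/(2·TP+FP+FN) = 372/(372+41+47) = 372/460 = 0.8087

0.8087


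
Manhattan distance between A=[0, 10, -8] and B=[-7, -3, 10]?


d = |0+ 7| + |10+ 3| + |-8-10|
  = 7 + 13 + 18
  = 38

38


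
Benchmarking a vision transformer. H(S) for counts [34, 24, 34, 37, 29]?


Probabilities: [34/158, 24/158, 34/158, 37/158, 29/158] ≈ [0.2152, 0.1519, 0.2152, 0.2342, 0.1835]
H = -((34/158)·log₂(34/158) + (24/158)·log₂(24/158) + (34/158)·log₂(34/158) + (37/158)·log₂(37/158) + (29/158)·log₂(29/158))
  = 2.3062 bits

2.3062 bits


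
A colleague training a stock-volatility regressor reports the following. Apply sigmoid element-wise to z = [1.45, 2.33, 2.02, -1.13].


σ(1.45) = 1/(1+e^-1.45) = 0.81
σ(2.33) = 1/(1+e^-2.33) = 0.9113
σ(2.02) = 1/(1+e^-2.02) = 0.8829
σ(-1.13) = 1/(1+e^1.13) = 0.2442
result = [0.81, 0.9113, 0.8829, 0.2442]

[0.81, 0.9113, 0.8829, 0.2442]


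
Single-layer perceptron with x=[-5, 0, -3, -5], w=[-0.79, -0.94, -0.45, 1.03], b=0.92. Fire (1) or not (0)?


z = (-5)·(-0.79) + (0)·(-0.94) + (-3)·(-0.45) + (-5)·(1.03) + 0.92
  = 1.07
step(z) = 1 (z≥0)

1


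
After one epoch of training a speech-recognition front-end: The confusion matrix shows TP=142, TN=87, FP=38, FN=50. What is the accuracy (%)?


Accuracy = (TP+TN)/(TP+TN+FP+FN)
= (142+87)/(317)
= 229/317 = 72.24%

72.24%


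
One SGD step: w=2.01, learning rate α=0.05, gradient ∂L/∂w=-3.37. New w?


w_new = w - α·∇
= 2.01 - 0.05·-3.37
= 2.01 + 0.1685
= 2.1785

2.1785


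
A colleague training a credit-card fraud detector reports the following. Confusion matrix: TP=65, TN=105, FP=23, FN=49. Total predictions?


Total = TP + TN + FP + FN
= 65 + 105 + 23 + 49
= 242
(Predicted positive: 88, predicted negative: 154)

242


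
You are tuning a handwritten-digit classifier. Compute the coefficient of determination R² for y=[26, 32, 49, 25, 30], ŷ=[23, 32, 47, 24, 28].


ȳ = 32.4
SS_res = Σ(y-ŷ)² = 18
SS_tot = Σ(y-ȳ)² = 377.2
R² = 1 - SS_res/SS_tot = 1 - 0.0477 = 0.9523

0.9523


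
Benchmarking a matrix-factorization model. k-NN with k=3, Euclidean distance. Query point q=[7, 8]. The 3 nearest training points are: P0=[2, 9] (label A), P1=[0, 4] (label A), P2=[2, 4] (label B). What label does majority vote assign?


d(q,P0) = 5.099  (label A)
d(q,P1) = 8.0623  (label A)
d(q,P2) = 6.4031  (label B)
Votes: A=2, B=1
Majority → A

A


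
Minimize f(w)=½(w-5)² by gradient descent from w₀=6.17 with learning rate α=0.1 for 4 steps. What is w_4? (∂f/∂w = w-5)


step 1: grad = 6.17-5 = 1.17; w = 6.17 - 0.1·(1.17) = 6.053
step 2: grad = 6.053-5 = 1.053; w = 6.053 - 0.1·(1.053) = 5.9477
step 3: grad = 5.9477-5 = 0.9477; w = 5.9477 - 0.1·(0.9477) = 5.85293
step 4: grad = 5.85293-5 = 0.85293; w = 5.85293 - 0.1·(0.85293) = 5.767637

5.767637


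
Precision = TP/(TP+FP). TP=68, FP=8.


Precision = TP/(TP+FP)
= 68/(68+8)
= 68/76 = 89.47%

89.47%


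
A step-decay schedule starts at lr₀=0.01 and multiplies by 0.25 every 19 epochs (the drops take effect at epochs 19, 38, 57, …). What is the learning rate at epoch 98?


n_drops = ⌊98/19⌋ = 5
lr = 0.01·0.25^5 = 0.01·0.0009765625 = 0.000009765625

0.000009765625


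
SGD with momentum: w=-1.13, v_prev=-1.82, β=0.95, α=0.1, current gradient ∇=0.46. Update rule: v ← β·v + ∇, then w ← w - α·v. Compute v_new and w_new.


v_new = 0.95·-1.82 + 0.46 = -1.729 + 0.46 = -1.269
w_new = -1.13 - 0.1·-1.269 = -1.13 + 0.1269 = -1.0031

v_new=-1.269, w_new=-1.0031


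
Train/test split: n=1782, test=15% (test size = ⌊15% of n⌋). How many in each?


Test = ⌊1782·15/100⌋ = 267
Train = 1782 - 267 = 1515

Train: 1515, Test: 267


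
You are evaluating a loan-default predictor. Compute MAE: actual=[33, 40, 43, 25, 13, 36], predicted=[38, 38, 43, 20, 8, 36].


Absolute errors: |33-38|=5, |40-38|=2, |43-43|=0, |25-20|=5, |13-8|=5, |36-36|=0
Sum = 17
MAE = 17/6 = 17/6

17/6


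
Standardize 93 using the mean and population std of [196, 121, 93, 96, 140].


μ = 129.2, σ = 37.5734
z = (93 - 129.2)/37.5734 = -0.9634

-0.9634


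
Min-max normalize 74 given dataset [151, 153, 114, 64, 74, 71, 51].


min=51, max=153
(74-51)/(153-51) = 23/102 = 0.2255

0.2255


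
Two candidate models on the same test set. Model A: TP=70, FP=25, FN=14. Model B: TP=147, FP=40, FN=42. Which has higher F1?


Model A: P=70/95=0.7368, R=70/84=0.8333, F1=2PR/(P+R)=2TP/(2TP+FP+FN)=140/179=0.7821
Model B: P=147/187=0.7861, R=147/189=0.7778, F1=2PR/(P+R)=2TP/(2TP+FP+FN)=294/376=0.7819
0.7821 > 0.7819 → Model A

Model A


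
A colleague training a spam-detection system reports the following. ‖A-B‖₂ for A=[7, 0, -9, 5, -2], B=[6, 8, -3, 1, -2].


d = √((7-6)² + (0-8)² + (-9+ 3)² + (5-1)² + (-2+ 2)²)
  = √(1 + 64 + 36 + 16 + 0)
  = √117 = 10.8167

10.8167


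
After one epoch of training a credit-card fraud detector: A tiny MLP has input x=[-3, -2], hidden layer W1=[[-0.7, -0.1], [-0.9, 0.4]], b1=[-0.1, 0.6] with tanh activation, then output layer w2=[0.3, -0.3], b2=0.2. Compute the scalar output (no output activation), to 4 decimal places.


z1[0] = (-0.7)·(-3) + (-0.1)·(-2) - 0.1 = 2.2
z1[1] = (-0.9)·(-3) + (0.4)·(-2) + 0.6 = 2.5
h = tanh(z1) = [0.9757, 0.9866]
output = (0.3)·(0.9757) + (-0.3)·(0.9866) + 0.2 = 0.1967

0.1967


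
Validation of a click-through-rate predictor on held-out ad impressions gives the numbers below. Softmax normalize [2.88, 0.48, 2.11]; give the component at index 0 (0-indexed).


Exponentials: e^2.88=17.8143, e^0.48=1.6161, e^2.11=8.2482
Sum = 27.6786
Softmax = [0.6436, 0.0584, 0.298]
p[0] = 17.8143/27.6786 = 0.6436

0.6436


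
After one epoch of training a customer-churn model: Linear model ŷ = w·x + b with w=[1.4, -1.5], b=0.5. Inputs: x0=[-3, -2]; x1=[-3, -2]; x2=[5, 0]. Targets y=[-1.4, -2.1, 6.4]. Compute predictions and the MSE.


ŷ0 = (1.4)·(-3) + (-1.5)·(-2) + 0.5 = -0.7
ŷ1 = (1.4)·(-3) + (-1.5)·(-2) + 0.5 = -0.7
ŷ2 = (1.4)·(5) + (-1.5)·(0) + 0.5 = 7.5
errors² = [0.49, 1.96, 1.21]
MSE = 3.6600/3 = 1.22

1.22


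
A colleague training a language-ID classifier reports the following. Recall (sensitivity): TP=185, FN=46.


Recall = TP/(TP+FN)
= 185/(185+46)
= 185/231 = 80.09%

80.09%


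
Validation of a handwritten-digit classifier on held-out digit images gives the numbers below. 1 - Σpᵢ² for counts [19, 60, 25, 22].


Probabilities: [19/126, 60/126, 25/126, 22/126] ≈ [0.1508, 0.4762, 0.1984, 0.1746]
Σpᵢ² = (361 + 3600 + 625 + 484)/126² = 5070/15876
Gini = 1 - Σpᵢ² = 1 - 5070/15876 = 0.6807

0.6807


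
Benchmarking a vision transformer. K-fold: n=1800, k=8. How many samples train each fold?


Fold size = 1800/8 = 225
Training per fold = 1800 - 225 = 1575

1575


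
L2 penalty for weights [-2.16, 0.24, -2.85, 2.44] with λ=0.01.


‖w‖₂² = (-2.16)² + (0.24)² + (-2.85)² + (2.44)²
     = 4.6656 + 0.0576 + 8.1225 + 5.9536
     = 18.7993
λ·‖w‖₂² = 0.01·18.7993 = 0.187993

0.187993


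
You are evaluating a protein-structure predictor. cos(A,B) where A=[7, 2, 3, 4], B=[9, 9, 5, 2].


A·B = 7·9 + 2·9 + 3·5 + 4·2 = 104
‖A‖ = √78 = 8.8318, ‖B‖ = √191 = 13.8203
cos = 104/(√78·√191) = 104/√14898 = 0.8521

0.8521


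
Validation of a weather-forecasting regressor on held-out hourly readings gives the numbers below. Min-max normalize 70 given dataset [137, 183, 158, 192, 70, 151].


min=70, max=192
(70-70)/(192-70) = 0/122 = 0.0

0.0


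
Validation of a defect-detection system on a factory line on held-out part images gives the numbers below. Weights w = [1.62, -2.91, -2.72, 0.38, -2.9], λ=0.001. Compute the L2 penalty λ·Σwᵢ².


‖w‖₂² = (1.62)² + (-2.91)² + (-2.72)² + (0.38)² + (-2.9)²
     = 2.6244 + 8.4681 + 7.3984 + 0.1444 + 8.41
     = 27.0453
λ·‖w‖₂² = 0.001·27.0453 = 0.027045

0.027045


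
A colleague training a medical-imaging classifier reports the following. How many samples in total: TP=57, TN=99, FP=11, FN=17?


Total = TP + TN + FP + FN
= 57 + 99 + 11 + 17
= 184
(Predicted positive: 68, predicted negative: 116)

184


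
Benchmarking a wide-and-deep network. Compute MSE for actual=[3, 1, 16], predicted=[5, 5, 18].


Squared errors: (3-5)²=4, (1-5)²=16, (16-18)²=4
Sum = 24
MSE = 24/3 = 8

8


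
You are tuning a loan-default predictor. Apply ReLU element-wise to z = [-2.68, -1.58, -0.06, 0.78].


ReLU(-2.68) = max(0, -2.68) = 0.0
ReLU(-1.58) = max(0, -1.58) = 0.0
ReLU(-0.06) = max(0, -0.06) = 0.0
ReLU(0.78) = max(0, 0.78) = 0.78
result = [0.0, 0.0, 0.0, 0.78]

[0.0, 0.0, 0.0, 0.78]


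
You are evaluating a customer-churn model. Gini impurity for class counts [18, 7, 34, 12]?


Probabilities: [18/71, 7/71, 34/71, 12/71] ≈ [0.2535, 0.0986, 0.4789, 0.169]
Σpᵢ² = (324 + 49 + 1156 + 144)/71² = 1673/5041
Gini = 1 - Σpᵢ² = 1 - 1673/5041 = 0.6681

0.6681


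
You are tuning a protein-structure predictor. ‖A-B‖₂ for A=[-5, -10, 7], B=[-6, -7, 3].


d = √((-5+ 6)² + (-10+ 7)² + (7-3)²)
  = √(1 + 9 + 16)
  = √26 = 5.099

5.099


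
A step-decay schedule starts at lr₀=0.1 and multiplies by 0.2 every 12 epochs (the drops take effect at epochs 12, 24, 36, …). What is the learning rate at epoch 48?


n_drops = ⌊48/12⌋ = 4
lr = 0.1·0.2^4 = 0.1·0.0016 = 0.00016

0.00016


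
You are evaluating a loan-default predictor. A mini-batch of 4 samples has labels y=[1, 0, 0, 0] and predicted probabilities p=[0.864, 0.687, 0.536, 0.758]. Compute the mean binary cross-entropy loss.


L[0] = -ln(0.864) = 0.1462
L[1] = -ln(1-0.687) = -ln(0.313) = 1.1616
L[2] = -ln(1-0.536) = -ln(0.464) = 0.7679
L[3] = -ln(1-0.758) = -ln(0.242) = 1.4188
mean = (0.1462 + 1.1616 + 0.7679 + 1.4188)/4 = 0.8736

0.8736


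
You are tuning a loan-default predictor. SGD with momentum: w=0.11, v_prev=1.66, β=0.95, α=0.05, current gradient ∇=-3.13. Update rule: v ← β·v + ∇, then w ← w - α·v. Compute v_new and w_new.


v_new = 0.95·1.66 - 3.13 = 1.577 - 3.13 = -1.553
w_new = 0.11 - 0.05·-1.553 = 0.11 + 0.07765 = 0.18765

v_new=-1.553, w_new=0.18765


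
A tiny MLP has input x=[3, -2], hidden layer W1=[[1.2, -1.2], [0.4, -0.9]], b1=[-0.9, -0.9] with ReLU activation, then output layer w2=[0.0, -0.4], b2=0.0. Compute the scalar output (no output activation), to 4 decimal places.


z1[0] = (1.2)·(3) + (-1.2)·(-2) - 0.9 = 5.1
z1[1] = (0.4)·(3) + (-0.9)·(-2) - 0.9 = 2.1
h = ReLU(z1) = [5.1, 2.1]
output = (0.0)·(5.1) + (-0.4)·(2.1) + 0.0 = -0.84

-0.84


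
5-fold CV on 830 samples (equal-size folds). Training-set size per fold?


Fold size = 830/5 = 166
Training per fold = 830 - 166 = 664

664


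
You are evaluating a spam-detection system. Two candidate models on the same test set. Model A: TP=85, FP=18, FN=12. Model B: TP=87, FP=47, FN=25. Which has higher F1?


Model A: P=85/103=0.8252, R=85/97=0.8763, F1=2PR/(P+R)=2TP/(2TP+FP+FN)=170/200=0.85
Model B: P=87/134=0.6493, R=87/112=0.7768, F1=2PR/(P+R)=2TP/(2TP+FP+FN)=174/246=0.7073
0.85 > 0.7073 → Model A

Model A


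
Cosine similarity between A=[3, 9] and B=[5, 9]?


A·B = 3·5 + 9·9 = 96
‖A‖ = √90 = 9.4868, ‖B‖ = √106 = 10.2956
cos = 96/(√90·√106) = 96/√9540 = 0.9829

0.9829


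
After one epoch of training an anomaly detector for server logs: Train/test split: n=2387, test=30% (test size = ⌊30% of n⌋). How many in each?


Test = ⌊2387·30/100⌋ = 716
Train = 2387 - 716 = 1671

Train: 1671, Test: 716


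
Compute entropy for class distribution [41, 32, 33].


Probabilities: [41/106, 32/106, 33/106] ≈ [0.3868, 0.3019, 0.3113]
H = -((41/106)·log₂(41/106) + (32/106)·log₂(32/106) + (33/106)·log₂(33/106))
  = 1.5758 bits

1.5758 bits


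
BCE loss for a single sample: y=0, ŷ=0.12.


BCE = -[y·ln(p) + (1-y)·ln(1-p)]
= -0 - 1·ln(1-0.12)
= -ln(0.88) = 0.1278

0.1278


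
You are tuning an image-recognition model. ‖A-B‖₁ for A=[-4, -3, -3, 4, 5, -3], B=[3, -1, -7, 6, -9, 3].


d = |-4-3| + |-3+ 1| + |-3+ 7| + |4-6| + |5+ 9| + |-3-3|
  = 7 + 2 + 4 + 2 + 14 + 6
  = 35

35


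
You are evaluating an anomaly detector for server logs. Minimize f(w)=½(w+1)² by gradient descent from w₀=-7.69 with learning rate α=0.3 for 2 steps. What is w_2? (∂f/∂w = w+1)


step 1: grad = -7.69+1 = -6.69; w = -7.69 - 0.3·(-6.69) = -5.683
step 2: grad = -5.683+1 = -4.683; w = -5.683 - 0.3·(-4.683) = -4.2781

-4.2781


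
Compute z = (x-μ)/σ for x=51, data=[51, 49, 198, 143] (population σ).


μ = 110.25, σ = 63.3142
z = (51 - 110.25)/63.3142 = -0.9358

-0.9358


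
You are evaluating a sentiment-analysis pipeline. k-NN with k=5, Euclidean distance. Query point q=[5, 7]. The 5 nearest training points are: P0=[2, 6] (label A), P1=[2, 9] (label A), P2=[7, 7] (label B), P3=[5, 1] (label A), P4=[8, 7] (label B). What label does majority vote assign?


d(q,P0) = 3.1623  (label A)
d(q,P1) = 3.6056  (label A)
d(q,P2) = 2.0  (label B)
d(q,P3) = 6.0  (label A)
d(q,P4) = 3.0  (label B)
Votes: A=3, B=2
Majority → A

A


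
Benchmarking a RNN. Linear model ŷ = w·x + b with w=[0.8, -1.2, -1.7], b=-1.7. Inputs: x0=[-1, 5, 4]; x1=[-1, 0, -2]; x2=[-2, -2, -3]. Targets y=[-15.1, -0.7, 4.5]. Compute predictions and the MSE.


ŷ0 = (0.8)·(-1) + (-1.2)·(5) + (-1.7)·(4) - 1.7 = -15.3
ŷ1 = (0.8)·(-1) + (-1.2)·(0) + (-1.7)·(-2) - 1.7 = 0.9
ŷ2 = (0.8)·(-2) + (-1.2)·(-2) + (-1.7)·(-3) - 1.7 = 4.2
errors² = [0.04, 2.56, 0.09]
MSE = 2.6900/3 = 0.8967

0.8967


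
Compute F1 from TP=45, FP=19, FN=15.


Precision = 45/64 = 0.7031
Recall = 45/60 = 0.75
F1 = 2·P·R/(P+R) = 2·TP/(2·TP+FP+FN) = 90/(90+19+15) = 90/124 = 0.7258

0.7258


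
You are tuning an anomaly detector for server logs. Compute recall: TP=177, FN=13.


Recall = TP/(TP+FN)
= 177/(177+13)
= 177/190 = 93.16%

93.16%


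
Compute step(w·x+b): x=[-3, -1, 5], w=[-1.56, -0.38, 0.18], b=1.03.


z = (-3)·(-1.56) + (-1)·(-0.38) + (5)·(0.18) + 1.03
  = 6.99
step(z) = 1 (z≥0)

1


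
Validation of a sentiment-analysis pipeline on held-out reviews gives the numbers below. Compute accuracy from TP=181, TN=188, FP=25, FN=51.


Accuracy = (TP+TN)/(TP+TN+FP+FN)
= (181+188)/(445)
= 369/445 = 82.92%

82.92%


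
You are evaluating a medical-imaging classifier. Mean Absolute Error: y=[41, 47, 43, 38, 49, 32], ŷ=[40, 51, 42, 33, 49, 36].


Absolute errors: |41-40|=1, |47-51|=4, |43-42|=1, |38-33|=5, |49-49|=0, |32-36|=4
Sum = 15
MAE = 15/6 = 5/2

5/2


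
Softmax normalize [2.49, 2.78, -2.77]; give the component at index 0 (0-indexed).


Exponentials: e^2.49=12.0613, e^2.78=16.119, e^-2.77=0.0627
Sum = 28.243
Softmax = [0.4271, 0.5707, 0.0022]
p[0] = 12.0613/28.243 = 0.4271

0.4271


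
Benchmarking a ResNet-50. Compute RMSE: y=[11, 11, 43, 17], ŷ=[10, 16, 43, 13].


MSE = 42/4 = 10.5
RMSE = √(42/4) = 3.2404

3.2404


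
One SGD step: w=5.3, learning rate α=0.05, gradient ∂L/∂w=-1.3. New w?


w_new = w - α·∇
= 5.3 - 0.05·-1.3
= 5.3 + 0.065
= 5.365

5.365


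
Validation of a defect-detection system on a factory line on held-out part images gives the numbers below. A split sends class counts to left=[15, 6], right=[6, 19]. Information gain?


Parent = [21, 25], H_parent = 0.9945
H_left = 0.8631 (n=21), H_right = 0.795 (n=25)
H_children = (21/46)·0.8631 + (25/46)·0.795 = 0.8261
IG = 0.9945 - 0.8261 = 0.1684

0.1684


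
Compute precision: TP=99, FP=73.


Precision = TP/(TP+FP)
= 99/(99+73)
= 99/172 = 57.56%

57.56%


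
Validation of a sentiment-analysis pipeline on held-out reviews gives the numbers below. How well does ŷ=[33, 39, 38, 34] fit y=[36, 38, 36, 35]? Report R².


ȳ = 36.25
SS_res = Σ(y-ŷ)² = 15
SS_tot = Σ(y-ȳ)² = 4.75
R² = 1 - SS_res/SS_tot = 1 - 3.1579 = -2.1579

-2.1579


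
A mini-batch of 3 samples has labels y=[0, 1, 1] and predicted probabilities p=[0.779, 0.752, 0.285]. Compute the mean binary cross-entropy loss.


L[0] = -ln(1-0.779) = -ln(0.221) = 1.5096
L[1] = -ln(0.752) = 0.285
L[2] = -ln(0.285) = 1.2553
mean = (1.5096 + 0.285 + 1.2553)/3 = 1.0166

1.0166


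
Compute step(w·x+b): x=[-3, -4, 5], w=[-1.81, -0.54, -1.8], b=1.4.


z = (-3)·(-1.81) + (-4)·(-0.54) + (5)·(-1.8) + 1.4
  = -0.01
step(z) = 0 (z<0)

0


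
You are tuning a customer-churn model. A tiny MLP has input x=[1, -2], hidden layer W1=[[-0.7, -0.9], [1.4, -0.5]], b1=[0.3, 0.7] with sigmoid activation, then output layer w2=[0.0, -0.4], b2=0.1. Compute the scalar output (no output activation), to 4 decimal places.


z1[0] = (-0.7)·(1) + (-0.9)·(-2) + 0.3 = 1.4
z1[1] = (1.4)·(1) + (-0.5)·(-2) + 0.7 = 3.1
h = sigmoid(z1) = [0.8022, 0.9569]
output = (0.0)·(0.8022) + (-0.4)·(0.9569) + 0.1 = -0.2828

-0.2828


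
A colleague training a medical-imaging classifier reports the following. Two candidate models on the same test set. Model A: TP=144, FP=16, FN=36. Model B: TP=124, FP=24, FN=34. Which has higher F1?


Model A: P=144/160=0.9, R=144/180=0.8, F1=2PR/(P+R)=2TP/(2TP+FP+FN)=288/340=0.8471
Model B: P=124/148=0.8378, R=124/158=0.7848, F1=2PR/(P+R)=2TP/(2TP+FP+FN)=248/306=0.8105
0.8471 > 0.8105 → Model A

Model A


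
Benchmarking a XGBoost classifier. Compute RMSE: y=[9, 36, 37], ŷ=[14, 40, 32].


MSE = 66/3 = 22
RMSE = √(66/3) = 4.6904

4.6904


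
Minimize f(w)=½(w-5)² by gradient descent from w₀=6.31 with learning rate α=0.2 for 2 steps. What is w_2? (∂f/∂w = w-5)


step 1: grad = 6.31-5 = 1.31; w = 6.31 - 0.2·(1.31) = 6.048
step 2: grad = 6.048-5 = 1.048; w = 6.048 - 0.2·(1.048) = 5.8384

5.8384


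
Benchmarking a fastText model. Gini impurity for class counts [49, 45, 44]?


Probabilities: [49/138, 45/138, 44/138] ≈ [0.3551, 0.3261, 0.3188]
Σpᵢ² = (2401 + 2025 + 1936)/138² = 6362/19044
Gini = 1 - Σpᵢ² = 1 - 6362/19044 = 0.6659

0.6659


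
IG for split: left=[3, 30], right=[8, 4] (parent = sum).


Parent = [11, 34], H_parent = 0.8024
H_left = 0.4395 (n=33), H_right = 0.9183 (n=12)
H_children = (33/45)·0.4395 + (12/45)·0.9183 = 0.5672
IG = 0.8024 - 0.5672 = 0.2352

0.2352


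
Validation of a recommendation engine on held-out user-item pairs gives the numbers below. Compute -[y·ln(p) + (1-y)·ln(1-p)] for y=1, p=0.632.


BCE = -[y·ln(p) + (1-y)·ln(1-p)]
= -1·ln(0.632) - 0
= -ln(0.632) = 0.4589

0.4589


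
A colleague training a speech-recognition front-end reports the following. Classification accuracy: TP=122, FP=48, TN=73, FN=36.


Accuracy = (TP+TN)/(TP+TN+FP+FN)
= (122+73)/(279)
= 195/279 = 69.89%

69.89%


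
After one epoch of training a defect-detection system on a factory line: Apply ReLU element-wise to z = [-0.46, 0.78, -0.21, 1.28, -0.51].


ReLU(-0.46) = max(0, -0.46) = 0.0
ReLU(0.78) = max(0, 0.78) = 0.78
ReLU(-0.21) = max(0, -0.21) = 0.0
ReLU(1.28) = max(0, 1.28) = 1.28
ReLU(-0.51) = max(0, -0.51) = 0.0
result = [0.0, 0.78, 0.0, 1.28, 0.0]

[0.0, 0.78, 0.0, 1.28, 0.0]


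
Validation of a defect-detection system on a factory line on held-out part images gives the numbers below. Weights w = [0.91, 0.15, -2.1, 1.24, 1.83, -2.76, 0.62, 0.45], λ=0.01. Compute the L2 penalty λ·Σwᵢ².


‖w‖₂² = (0.91)² + (0.15)² + (-2.1)² + (1.24)² + (1.83)² + (-2.76)² + (0.62)² + (0.45)²
     = 0.8281 + 0.0225 + 4.41 + 1.5376 + 3.3489 + 7.6176 + 0.3844 + 0.2025
     = 18.3516
λ·‖w‖₂² = 0.01·18.3516 = 0.183516

0.183516


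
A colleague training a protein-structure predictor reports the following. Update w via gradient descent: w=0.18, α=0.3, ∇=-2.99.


w_new = w - α·∇
= 0.18 - 0.3·-2.99
= 0.18 + 0.897
= 1.077

1.077


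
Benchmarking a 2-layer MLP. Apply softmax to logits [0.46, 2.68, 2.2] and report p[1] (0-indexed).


Exponentials: e^0.46=1.5841, e^2.68=14.5851, e^2.2=9.025
Sum = 25.1942
Softmax = [0.0629, 0.5789, 0.3582]
p[1] = 14.5851/25.1942 = 0.5789

0.5789


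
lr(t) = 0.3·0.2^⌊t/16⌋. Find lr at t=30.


n_drops = ⌊30/16⌋ = 1
lr = 0.3·0.2^1 = 0.3·0.2 = 0.06

0.06


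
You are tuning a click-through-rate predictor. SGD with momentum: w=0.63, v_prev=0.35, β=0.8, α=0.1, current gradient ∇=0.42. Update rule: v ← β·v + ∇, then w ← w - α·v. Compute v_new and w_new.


v_new = 0.8·0.35 + 0.42 = 0.28 + 0.42 = 0.7
w_new = 0.63 - 0.1·0.7 = 0.63 - 0.07 = 0.56

v_new=0.7, w_new=0.56


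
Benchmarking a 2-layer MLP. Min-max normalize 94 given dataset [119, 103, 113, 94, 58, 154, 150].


min=58, max=154
(94-58)/(154-58) = 36/96 = 0.375

0.375


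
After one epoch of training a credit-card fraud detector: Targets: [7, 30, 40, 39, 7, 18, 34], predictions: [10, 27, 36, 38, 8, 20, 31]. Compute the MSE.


Squared errors: (7-10)²=9, (30-27)²=9, (40-36)²=16, (39-38)²=1, (7-8)²=1, (18-20)²=4, (34-31)²=9
Sum = 49
MSE = 49/7 = 7

7


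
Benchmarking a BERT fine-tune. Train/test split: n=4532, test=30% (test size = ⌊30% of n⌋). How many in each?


Test = ⌊4532·30/100⌋ = 1359
Train = 4532 - 1359 = 3173

Train: 3173, Test: 1359


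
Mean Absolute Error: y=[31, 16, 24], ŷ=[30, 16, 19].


Absolute errors: |31-30|=1, |16-16|=0, |24-19|=5
Sum = 6
MAE = 6/3 = 2

2


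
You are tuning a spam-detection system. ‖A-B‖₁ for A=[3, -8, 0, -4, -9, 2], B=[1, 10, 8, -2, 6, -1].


d = |3-1| + |-8-10| + |0-8| + |-4+ 2| + |-9-6| + |2+ 1|
  = 2 + 18 + 8 + 2 + 15 + 3
  = 48

48


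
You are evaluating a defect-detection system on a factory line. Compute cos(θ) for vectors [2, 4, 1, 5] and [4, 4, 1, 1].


A·B = 2·4 + 4·4 + 1·1 + 5·1 = 30
‖A‖ = √46 = 6.7823, ‖B‖ = √34 = 5.831
cos = 30/(√46·√34) = 30/√1564 = 0.7586

0.7586


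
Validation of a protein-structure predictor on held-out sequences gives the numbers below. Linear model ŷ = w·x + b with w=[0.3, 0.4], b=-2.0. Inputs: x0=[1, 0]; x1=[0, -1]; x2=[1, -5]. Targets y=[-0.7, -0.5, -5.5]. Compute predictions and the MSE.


ŷ0 = (0.3)·(1) + (0.4)·(0) - 2.0 = -1.7
ŷ1 = (0.3)·(0) + (0.4)·(-1) - 2.0 = -2.4
ŷ2 = (0.3)·(1) + (0.4)·(-5) - 2.0 = -3.7
errors² = [1.0, 3.61, 3.24]
MSE = 7.8500/3 = 2.6167

2.6167


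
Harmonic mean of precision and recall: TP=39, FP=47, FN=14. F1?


Precision = 39/86 = 0.4535
Recall = 39/53 = 0.7358
F1 = 2·P·R/(P+R) = 2·TP/(2·TP+FP+FN) = 78/(78+47+14) = 78/139 = 0.5612

0.5612


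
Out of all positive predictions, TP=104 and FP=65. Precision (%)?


Precision = TP/(TP+FP)
= 104/(104+65)
= 104/169 = 61.54%

61.54%


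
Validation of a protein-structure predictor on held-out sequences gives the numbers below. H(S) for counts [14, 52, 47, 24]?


Probabilities: [14/137, 52/137, 47/137, 24/137] ≈ [0.1022, 0.3796, 0.3431, 0.1752]
H = -((14/137)·log₂(14/137) + (52/137)·log₂(52/137) + (47/137)·log₂(47/137) + (24/137)·log₂(24/137))
  = 1.8365 bits

1.8365 bits


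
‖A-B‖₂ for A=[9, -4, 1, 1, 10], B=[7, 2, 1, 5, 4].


d = √((9-7)² + (-4-2)² + (1-1)² + (1-5)² + (10-4)²)
  = √(4 + 36 + 0 + 16 + 36)
  = √92 = 9.5917

9.5917


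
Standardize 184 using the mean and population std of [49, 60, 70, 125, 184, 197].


μ = 114.1667, σ = 59.1422
z = (184 - 114.1667)/59.1422 = 1.1808

1.1808


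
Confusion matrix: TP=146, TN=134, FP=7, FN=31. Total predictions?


Total = TP + TN + FP + FN
= 146 + 134 + 7 + 31
= 318
(Predicted positive: 153, predicted negative: 165)

318


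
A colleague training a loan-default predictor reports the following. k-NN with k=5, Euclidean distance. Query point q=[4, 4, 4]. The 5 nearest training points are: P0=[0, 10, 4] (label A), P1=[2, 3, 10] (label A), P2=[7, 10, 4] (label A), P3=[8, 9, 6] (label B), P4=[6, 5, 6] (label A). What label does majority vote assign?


d(q,P0) = 7.2111  (label A)
d(q,P1) = 6.4031  (label A)
d(q,P2) = 6.7082  (label A)
d(q,P3) = 6.7082  (label B)
d(q,P4) = 3.0  (label A)
Votes: A=4, B=1
Majority → A

A


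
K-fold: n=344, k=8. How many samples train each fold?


Fold size = 344/8 = 43
Training per fold = 344 - 43 = 301

301


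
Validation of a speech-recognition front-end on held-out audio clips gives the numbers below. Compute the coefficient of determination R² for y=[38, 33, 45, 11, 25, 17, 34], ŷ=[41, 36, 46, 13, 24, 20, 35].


ȳ = 29
SS_res = Σ(y-ŷ)² = 34
SS_tot = Σ(y-ȳ)² = 862
R² = 1 - SS_res/SS_tot = 1 - 0.0394 = 0.9606

0.9606


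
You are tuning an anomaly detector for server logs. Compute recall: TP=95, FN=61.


Recall = TP/(TP+FN)
= 95/(95+61)
= 95/156 = 60.9%

60.9%


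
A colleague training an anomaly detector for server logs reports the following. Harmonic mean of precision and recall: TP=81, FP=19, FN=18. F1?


Precision = 81/100 = 0.81
Recall = 81/99 = 0.8182
F1 = 2·P·R/(P+R) = 2·TP/(2·TP+FP+FN) = 162/(162+19+18) = 162/199 = 0.8141

0.8141


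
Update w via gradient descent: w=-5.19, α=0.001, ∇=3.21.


w_new = w - α·∇
= -5.19 - 0.001·3.21
= -5.19 - 0.00321
= -5.19321

-5.19321


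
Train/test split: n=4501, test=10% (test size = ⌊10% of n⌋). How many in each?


Test = ⌊4501·10/100⌋ = 450
Train = 4501 - 450 = 4051

Train: 4051, Test: 450


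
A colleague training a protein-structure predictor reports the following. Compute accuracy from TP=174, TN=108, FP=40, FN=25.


Accuracy = (TP+TN)/(TP+TN+FP+FN)
= (174+108)/(347)
= 282/347 = 81.27%

81.27%


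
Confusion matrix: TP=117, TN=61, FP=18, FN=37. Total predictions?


Total = TP + TN + FP + FN
= 117 + 61 + 18 + 37
= 233
(Predicted positive: 135, predicted negative: 98)

233


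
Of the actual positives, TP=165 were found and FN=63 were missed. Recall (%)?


Recall = TP/(TP+FN)
= 165/(165+63)
= 165/228 = 72.37%

72.37%


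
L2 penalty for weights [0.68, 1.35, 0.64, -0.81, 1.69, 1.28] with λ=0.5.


‖w‖₂² = (0.68)² + (1.35)² + (0.64)² + (-0.81)² + (1.69)² + (1.28)²
     = 0.4624 + 1.8225 + 0.4096 + 0.6561 + 2.8561 + 1.6384
     = 7.8451
λ·‖w‖₂² = 0.5·7.8451 = 3.92255

3.92255


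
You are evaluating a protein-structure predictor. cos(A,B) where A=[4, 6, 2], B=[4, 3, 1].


A·B = 4·4 + 6·3 + 2·1 = 36
‖A‖ = √56 = 7.4833, ‖B‖ = √26 = 5.099
cos = 36/(√56·√26) = 36/√1456 = 0.9435

0.9435


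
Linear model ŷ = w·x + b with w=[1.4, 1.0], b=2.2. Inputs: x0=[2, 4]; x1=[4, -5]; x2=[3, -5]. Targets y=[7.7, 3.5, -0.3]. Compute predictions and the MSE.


ŷ0 = (1.4)·(2) + (1.0)·(4) + 2.2 = 9.0
ŷ1 = (1.4)·(4) + (1.0)·(-5) + 2.2 = 2.8
ŷ2 = (1.4)·(3) + (1.0)·(-5) + 2.2 = 1.4
errors² = [1.69, 0.49, 2.89]
MSE = 5.0700/3 = 1.69

1.69


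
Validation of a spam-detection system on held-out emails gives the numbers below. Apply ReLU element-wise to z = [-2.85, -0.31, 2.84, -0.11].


ReLU(-2.85) = max(0, -2.85) = 0.0
ReLU(-0.31) = max(0, -0.31) = 0.0
ReLU(2.84) = max(0, 2.84) = 2.84
ReLU(-0.11) = max(0, -0.11) = 0.0
result = [0.0, 0.0, 2.84, 0.0]

[0.0, 0.0, 2.84, 0.0]


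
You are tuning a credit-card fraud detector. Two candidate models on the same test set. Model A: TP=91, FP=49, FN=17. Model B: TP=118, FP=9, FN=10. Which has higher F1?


Model A: P=91/140=0.65, R=91/108=0.8426, F1=2PR/(P+R)=2TP/(2TP+FP+FN)=182/248=0.7339
Model B: P=118/127=0.9291, R=118/128=0.9219, F1=2PR/(P+R)=2TP/(2TP+FP+FN)=236/255=0.9255
0.7339 < 0.9255 → Model B

Model B


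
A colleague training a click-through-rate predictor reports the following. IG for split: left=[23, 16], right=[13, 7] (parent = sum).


Parent = [36, 23], H_parent = 0.9647
H_left = 0.9766 (n=39), H_right = 0.9341 (n=20)
H_children = (39/59)·0.9766 + (20/59)·0.9341 = 0.9622
IG = 0.9647 - 0.9622 = 0.0025

0.0025


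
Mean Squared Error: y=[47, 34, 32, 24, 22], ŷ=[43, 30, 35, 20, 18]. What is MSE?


Squared errors: (47-43)²=16, (34-30)²=16, (32-35)²=9, (24-20)²=16, (22-18)²=16
Sum = 73
MSE = 73/5 = 73/5

73/5


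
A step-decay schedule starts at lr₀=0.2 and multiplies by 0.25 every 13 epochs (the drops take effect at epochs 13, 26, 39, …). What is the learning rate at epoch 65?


n_drops = ⌊65/13⌋ = 5
lr = 0.2·0.25^5 = 0.2·0.0009765625 = 0.0001953125

0.0001953125


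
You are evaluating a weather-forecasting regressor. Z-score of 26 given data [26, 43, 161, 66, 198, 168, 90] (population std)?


μ = 107.4286, σ = 62.7281
z = (26 - 107.4286)/62.7281 = -1.2981

-1.2981


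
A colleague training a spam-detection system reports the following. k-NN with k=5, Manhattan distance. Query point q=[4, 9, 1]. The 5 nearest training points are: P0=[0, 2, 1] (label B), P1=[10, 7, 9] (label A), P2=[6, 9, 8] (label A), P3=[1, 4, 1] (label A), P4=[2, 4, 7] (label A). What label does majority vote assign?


d(q,P0) = 11  (label B)
d(q,P1) = 16  (label A)
d(q,P2) = 9  (label A)
d(q,P3) = 8  (label A)
d(q,P4) = 13  (label A)
Votes: A=4, B=1
Majority → A

A


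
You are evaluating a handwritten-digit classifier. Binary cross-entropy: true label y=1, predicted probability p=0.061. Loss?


BCE = -[y·ln(p) + (1-y)·ln(1-p)]
= -1·ln(0.061) - 0
= -ln(0.061) = 2.7969

2.7969


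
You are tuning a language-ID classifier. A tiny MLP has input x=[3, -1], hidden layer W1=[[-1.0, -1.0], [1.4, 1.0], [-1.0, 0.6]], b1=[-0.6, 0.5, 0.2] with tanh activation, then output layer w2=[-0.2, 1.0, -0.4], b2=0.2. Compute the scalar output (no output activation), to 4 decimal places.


z1[0] = (-1.0)·(3) + (-1.0)·(-1) - 0.6 = -2.6
z1[1] = (1.4)·(3) + (1.0)·(-1) + 0.5 = 3.7
z1[2] = (-1.0)·(3) + (0.6)·(-1) + 0.2 = -3.4
h = tanh(z1) = [-0.989, 0.9988, -0.9978]
output = (-0.2)·(-0.989) + (1.0)·(0.9988) + (-0.4)·(-0.9978) + 0.2 = 1.7957

1.7957


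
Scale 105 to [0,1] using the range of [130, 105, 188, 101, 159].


min=101, max=188
(105-101)/(188-101) = 4/87 = 0.046

0.046


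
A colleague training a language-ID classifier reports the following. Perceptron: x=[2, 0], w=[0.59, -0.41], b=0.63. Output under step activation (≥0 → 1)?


z = (2)·(0.59) + (0)·(-0.41) + 0.63
  = 1.81
step(z) = 1 (z≥0)

1


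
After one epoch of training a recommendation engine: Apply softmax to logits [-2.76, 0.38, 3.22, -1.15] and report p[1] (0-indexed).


Exponentials: e^-2.76=0.0633, e^0.38=1.4623, e^3.22=25.0281, e^-1.15=0.3166
Sum = 26.8703
Softmax = [0.0024, 0.0544, 0.9314, 0.0118]
p[1] = 1.4623/26.8703 = 0.0544

0.0544


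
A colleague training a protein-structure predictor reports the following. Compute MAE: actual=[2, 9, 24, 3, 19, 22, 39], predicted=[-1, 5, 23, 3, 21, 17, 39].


Absolute errors: |2+ 1|=3, |9-5|=4, |24-23|=1, |3-3|=0, |19-21|=2, |22-17|=5, |39-39|=0
Sum = 15
MAE = 15/7 = 15/7

15/7


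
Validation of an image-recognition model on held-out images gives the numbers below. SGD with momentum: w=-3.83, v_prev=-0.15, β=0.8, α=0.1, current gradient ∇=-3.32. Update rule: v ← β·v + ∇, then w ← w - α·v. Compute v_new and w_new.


v_new = 0.8·-0.15 - 3.32 = -0.12 - 3.32 = -3.44
w_new = -3.83 - 0.1·-3.44 = -3.83 + 0.344 = -3.486

v_new=-3.44, w_new=-3.486


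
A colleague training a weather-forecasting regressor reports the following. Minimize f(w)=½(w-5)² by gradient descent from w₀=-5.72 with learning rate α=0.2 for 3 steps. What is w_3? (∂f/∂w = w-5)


step 1: grad = -5.72-5 = -10.72; w = -5.72 - 0.2·(-10.72) = -3.576
step 2: grad = -3.576-5 = -8.576; w = -3.576 - 0.2·(-8.576) = -1.8608
step 3: grad = -1.8608-5 = -6.8608; w = -1.8608 - 0.2·(-6.8608) = -0.48864

-0.48864


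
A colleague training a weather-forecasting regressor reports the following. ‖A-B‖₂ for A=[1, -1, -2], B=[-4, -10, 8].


d = √((1+ 4)² + (-1+ 10)² + (-2-8)²)
  = √(25 + 81 + 100)
  = √206 = 14.3527

14.3527


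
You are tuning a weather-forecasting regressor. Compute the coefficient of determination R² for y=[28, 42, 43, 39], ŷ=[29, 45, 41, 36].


ȳ = 38
SS_res = Σ(y-ŷ)² = 23
SS_tot = Σ(y-ȳ)² = 142
R² = 1 - SS_res/SS_tot = 1 - 0.162 = 0.838

0.838


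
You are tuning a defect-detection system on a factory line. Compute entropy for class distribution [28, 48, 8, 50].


Probabilities: [28/134, 48/134, 8/134, 50/134] ≈ [0.209, 0.3582, 0.0597, 0.3731]
H = -((28/134)·log₂(28/134) + (48/134)·log₂(48/134) + (8/134)·log₂(8/134) + (50/134)·log₂(50/134))
  = 1.776 bits

1.776 bits


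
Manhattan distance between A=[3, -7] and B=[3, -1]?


d = |3-3| + |-7+ 1|
  = 0 + 6
  = 6

6


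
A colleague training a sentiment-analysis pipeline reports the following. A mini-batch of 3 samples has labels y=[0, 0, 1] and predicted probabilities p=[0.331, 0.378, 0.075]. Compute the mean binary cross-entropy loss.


L[0] = -ln(1-0.331) = -ln(0.669) = 0.402
L[1] = -ln(1-0.378) = -ln(0.622) = 0.4748
L[2] = -ln(0.075) = 2.5903
mean = (0.402 + 0.4748 + 2.5903)/3 = 1.1557

1.1557


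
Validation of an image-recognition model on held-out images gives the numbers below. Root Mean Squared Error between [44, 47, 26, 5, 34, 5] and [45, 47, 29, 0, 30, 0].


MSE = 76/6 = 12.6667
RMSE = √(76/6) = 3.559

3.559


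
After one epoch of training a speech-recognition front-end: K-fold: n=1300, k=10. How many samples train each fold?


Fold size = 1300/10 = 130
Training per fold = 1300 - 130 = 1170

1170


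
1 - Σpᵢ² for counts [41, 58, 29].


Probabilities: [41/128, 58/128, 29/128] ≈ [0.3203, 0.4531, 0.2266]
Σpᵢ² = (1681 + 3364 + 841)/128² = 5886/16384
Gini = 1 - Σpᵢ² = 1 - 5886/16384 = 0.6407

0.6407


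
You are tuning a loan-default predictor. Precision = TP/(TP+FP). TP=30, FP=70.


Precision = TP/(TP+FP)
= 30/(30+70)
= 30/100 = 30.0%

30.0%


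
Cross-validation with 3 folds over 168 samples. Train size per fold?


Fold size = 168/3 = 56
Training per fold = 168 - 56 = 112

112


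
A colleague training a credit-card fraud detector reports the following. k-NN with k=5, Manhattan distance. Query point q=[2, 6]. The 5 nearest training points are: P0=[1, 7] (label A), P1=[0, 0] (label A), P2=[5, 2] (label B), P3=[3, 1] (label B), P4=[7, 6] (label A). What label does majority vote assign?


d(q,P0) = 2  (label A)
d(q,P1) = 8  (label A)
d(q,P2) = 7  (label B)
d(q,P3) = 6  (label B)
d(q,P4) = 5  (label A)
Votes: A=3, B=2
Majority → A

A


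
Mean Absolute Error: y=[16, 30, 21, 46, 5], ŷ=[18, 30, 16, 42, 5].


Absolute errors: |16-18|=2, |30-30|=0, |21-16|=5, |46-42|=4, |5-5|=0
Sum = 11
MAE = 11/5 = 11/5

11/5


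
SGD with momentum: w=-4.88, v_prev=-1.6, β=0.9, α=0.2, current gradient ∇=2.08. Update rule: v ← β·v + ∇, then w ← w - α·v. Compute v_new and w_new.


v_new = 0.9·-1.6 + 2.08 = -1.44 + 2.08 = 0.64
w_new = -4.88 - 0.2·0.64 = -4.88 - 0.128 = -5.008

v_new=0.64, w_new=-5.008


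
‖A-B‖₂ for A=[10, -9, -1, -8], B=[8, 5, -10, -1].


d = √((10-8)² + (-9-5)² + (-1+ 10)² + (-8+ 1)²)
  = √(4 + 196 + 81 + 49)
  = √330 = 18.1659

18.1659


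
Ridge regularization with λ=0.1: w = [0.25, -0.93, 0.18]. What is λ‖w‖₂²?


‖w‖₂² = (0.25)² + (-0.93)² + (0.18)²
     = 0.0625 + 0.8649 + 0.0324
     = 0.9598
λ·‖w‖₂² = 0.1·0.9598 = 0.09598

0.09598


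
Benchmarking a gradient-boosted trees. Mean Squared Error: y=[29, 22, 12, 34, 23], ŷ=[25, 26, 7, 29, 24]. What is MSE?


Squared errors: (29-25)²=16, (22-26)²=16, (12-7)²=25, (34-29)²=25, (23-24)²=1
Sum = 83
MSE = 83/5 = 83/5

83/5


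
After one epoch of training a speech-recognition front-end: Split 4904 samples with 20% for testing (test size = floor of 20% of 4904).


Test = ⌊4904·20/100⌋ = 980
Train = 4904 - 980 = 3924

Train: 3924, Test: 980


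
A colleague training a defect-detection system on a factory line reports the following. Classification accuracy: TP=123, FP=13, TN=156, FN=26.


Accuracy = (TP+TN)/(TP+TN+FP+FN)
= (123+156)/(318)
= 279/318 = 87.74%

87.74%


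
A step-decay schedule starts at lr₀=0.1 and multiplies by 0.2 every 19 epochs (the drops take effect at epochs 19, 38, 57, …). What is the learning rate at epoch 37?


n_drops = ⌊37/19⌋ = 1
lr = 0.1·0.2^1 = 0.1·0.2 = 0.02

0.02


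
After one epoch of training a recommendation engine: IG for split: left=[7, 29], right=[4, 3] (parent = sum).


Parent = [11, 32], H_parent = 0.8204
H_left = 0.7107 (n=36), H_right = 0.9852 (n=7)
H_children = (36/43)·0.7107 + (7/43)·0.9852 = 0.7554
IG = 0.8204 - 0.7554 = 0.065

0.065


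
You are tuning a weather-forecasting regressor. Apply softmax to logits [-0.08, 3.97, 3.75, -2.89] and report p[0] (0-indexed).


Exponentials: e^-0.08=0.9231, e^3.97=52.9845, e^3.75=42.5211, e^-2.89=0.0556
Sum = 96.4843
Softmax = [0.0096, 0.5492, 0.4407, 0.0006]
p[0] = 0.9231/96.4843 = 0.0096

0.0096
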